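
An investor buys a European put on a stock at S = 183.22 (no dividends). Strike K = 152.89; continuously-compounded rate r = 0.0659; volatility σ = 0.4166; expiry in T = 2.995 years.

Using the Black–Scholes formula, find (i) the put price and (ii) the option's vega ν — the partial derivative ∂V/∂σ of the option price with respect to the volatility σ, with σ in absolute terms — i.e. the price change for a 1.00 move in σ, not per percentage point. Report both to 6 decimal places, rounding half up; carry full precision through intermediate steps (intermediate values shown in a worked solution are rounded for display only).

price = 20.116796
ν = 85.489032

σ√T = 0.4166·√2.995 = 0.720971
d₁ = (ln(S/K) + (r+σ²/2)T) / (σ√T) = (ln(183.22/152.89) + (0.0659+0.4166²/2)·2.995) / 0.720971 = (0.180969 + 0.457270) / 0.720971 = 0.885249
d₂ = d₁ − σ√T = 0.885249 − 0.720971 = 0.164278
e^{−rT} = e^{−0.0659·2.995} = 0.820886
N(−d₁) = 0.188011,  N(−d₂) = 0.434756
Put price V = K·e^{−rT}·N(−d₂) − S·N(−d₁) = 54.564191 − 34.447395 = 20.116796
φ(d₁) = (1/√(2π))·e^{−d₁²/2} = 0.269612
ν = S·φ(d₁)·√T = 85.489032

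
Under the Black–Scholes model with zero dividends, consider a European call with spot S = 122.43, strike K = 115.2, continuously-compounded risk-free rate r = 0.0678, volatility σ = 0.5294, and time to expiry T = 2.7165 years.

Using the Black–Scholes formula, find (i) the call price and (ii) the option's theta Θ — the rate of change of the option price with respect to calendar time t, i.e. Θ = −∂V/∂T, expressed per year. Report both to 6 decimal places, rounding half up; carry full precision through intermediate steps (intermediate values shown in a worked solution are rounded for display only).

σ√T = 0.5294·√2.7165 = 0.872547
d₁ = (ln(S/K) + (r+σ²/2)T) / (σ√T) = (ln(122.43/115.2) + (0.0678+0.5294²/2)·2.7165) / 0.872547 = (0.060870 + 0.564848) / 0.872547 = 0.717116
d₂ = d₁ − σ√T = 0.717116 − 0.872547 = -0.155431
e^{−rT} = e^{−0.0678·2.7165} = 0.831787
N(d₁) = 0.763349,  N(d₂) = 0.438241
Call price V = S·N(d₁) − K·e^{−rT}·N(d₂) = 93.456790 − 41.993062 = 51.463728
φ(d₁) = (1/√(2π))·e^{−d₁²/2} = 0.308490
Θ = −S·φ(d₁)·σ/(2√T) − r·K·e^{−rT}·N(d₂) = −6.065657 − 2.847130 = -8.912786

price = 51.463728
Θ = -8.912786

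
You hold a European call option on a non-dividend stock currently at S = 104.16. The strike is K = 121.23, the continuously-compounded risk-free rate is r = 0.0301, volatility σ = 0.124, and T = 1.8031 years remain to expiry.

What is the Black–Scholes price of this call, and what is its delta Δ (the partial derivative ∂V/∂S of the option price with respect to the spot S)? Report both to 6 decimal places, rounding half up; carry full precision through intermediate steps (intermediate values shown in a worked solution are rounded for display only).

price = 3.138756
Δ = 0.307750

σ√T = 0.124·√1.8031 = 0.166507
d₁ = (ln(S/K) + (r+σ²/2)T) / (σ√T) = (ln(104.16/121.23) + (0.0301+0.124²/2)·1.8031) / 0.166507 = (-0.151761 + 0.068136) / 0.166507 = -0.502237
d₂ = d₁ − σ√T = -0.502237 − 0.166507 = -0.668744
e^{−rT} = e^{−0.0301·1.8031} = 0.947173
N(d₁) = 0.307750,  N(d₂) = 0.251829
Call price V = S·N(d₁) − K·e^{−rT}·N(d₂) = 32.055273 − 28.916517 = 3.138756
Δ = N(d₁) = 0.307750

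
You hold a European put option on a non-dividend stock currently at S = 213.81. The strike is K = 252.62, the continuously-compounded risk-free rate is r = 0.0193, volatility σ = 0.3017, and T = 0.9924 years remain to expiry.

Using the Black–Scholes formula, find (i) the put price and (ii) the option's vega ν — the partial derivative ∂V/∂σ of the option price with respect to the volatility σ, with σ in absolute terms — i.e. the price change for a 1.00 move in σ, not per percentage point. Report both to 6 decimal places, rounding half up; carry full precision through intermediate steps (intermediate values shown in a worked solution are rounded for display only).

price = 47.810510
ν = 80.174348

σ√T = 0.3017·√0.9924 = 0.300551
d₁ = (ln(S/K) + (r+σ²/2)T) / (σ√T) = (ln(213.81/252.62) + (0.0193+0.3017²/2)·0.9924) / 0.300551 = (-0.166799 + 0.064319) / 0.300551 = -0.340972
d₂ = d₁ − σ√T = -0.340972 − 0.300551 = -0.641524
e^{−rT} = e^{−0.0193·0.9924} = 0.981029
N(−d₁) = 0.633438,  N(−d₂) = 0.739409
Put price V = K·e^{−rT}·N(−d₂) − S·N(−d₁) = 183.245856 − 135.435345 = 47.810510
φ(d₁) = (1/√(2π))·e^{−d₁²/2} = 0.376413
ν = S·φ(d₁)·√T = 80.174348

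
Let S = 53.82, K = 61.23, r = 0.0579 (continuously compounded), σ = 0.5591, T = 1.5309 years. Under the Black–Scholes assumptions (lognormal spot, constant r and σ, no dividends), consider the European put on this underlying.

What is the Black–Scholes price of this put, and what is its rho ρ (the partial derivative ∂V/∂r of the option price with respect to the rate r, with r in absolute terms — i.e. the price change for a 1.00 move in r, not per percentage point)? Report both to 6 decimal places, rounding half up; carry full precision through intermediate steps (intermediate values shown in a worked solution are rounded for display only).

σ√T = 0.5591·√1.5309 = 0.691772
d₁ = (ln(S/K) + (r+σ²/2)T) / (σ√T) = (ln(53.82/61.23) + (0.0579+0.5591²/2)·1.5309) / 0.691772 = (-0.128992 + 0.327913) / 0.691772 = 0.287553
d₂ = d₁ − σ√T = 0.287553 − 0.691772 = -0.404219
e^{−rT} = e^{−0.0579·1.5309} = 0.915176
N(−d₁) = 0.386844,  N(−d₂) = 0.656974
Put price V = K·e^{−rT}·N(−d₂) − S·N(−d₁) = 36.814340 − 20.819967 = 15.994373
ρ = −K·T·e^{−rT}·N(−d₂) = -56.359072

price = 15.994373
ρ = -56.359072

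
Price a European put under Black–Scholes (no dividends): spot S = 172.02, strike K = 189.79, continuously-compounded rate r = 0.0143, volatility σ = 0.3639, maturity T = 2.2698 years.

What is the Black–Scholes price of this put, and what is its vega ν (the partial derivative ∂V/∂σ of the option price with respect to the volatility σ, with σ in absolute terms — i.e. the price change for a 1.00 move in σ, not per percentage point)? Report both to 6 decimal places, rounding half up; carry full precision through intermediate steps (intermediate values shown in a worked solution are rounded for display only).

σ√T = 0.3639·√2.2698 = 0.548246
d₁ = (ln(S/K) + (r+σ²/2)T) / (σ√T) = (ln(172.02/189.79) + (0.0143+0.3639²/2)·2.2698) / 0.548246 = (-0.098307 + 0.182745) / 0.548246 = 0.154014
d₂ = d₁ − σ√T = 0.154014 − 0.548246 = -0.394232
e^{−rT} = e^{−0.0143·2.2698} = 0.968063
N(−d₁) = 0.438799,  N(−d₂) = 0.653295
Put price V = K·e^{−rT}·N(−d₂) − S·N(−d₁) = 120.029057 − 75.482244 = 44.546813
φ(d₁) = (1/√(2π))·e^{−d₁²/2} = 0.394239
ν = S·φ(d₁)·√T = 102.172021

price = 44.546813
ν = 102.172021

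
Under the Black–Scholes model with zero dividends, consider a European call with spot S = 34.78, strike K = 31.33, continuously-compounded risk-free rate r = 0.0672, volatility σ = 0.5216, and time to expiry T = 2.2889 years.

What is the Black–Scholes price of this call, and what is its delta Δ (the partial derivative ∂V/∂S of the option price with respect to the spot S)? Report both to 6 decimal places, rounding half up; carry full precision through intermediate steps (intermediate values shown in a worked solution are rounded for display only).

σ√T = 0.5216·√2.2889 = 0.789134
d₁ = (ln(S/K) + (r+σ²/2)T) / (σ√T) = (ln(34.78/31.33) + (0.0672+0.5216²/2)·2.2889) / 0.789134 = (0.104466 + 0.465181) / 0.789134 = 0.721863
d₂ = d₁ − σ√T = 0.721863 − 0.789134 = -0.067271
e^{−rT} = e^{−0.0672·2.2889} = 0.857431
N(d₁) = 0.764811,  N(d₂) = 0.473183
Call price V = S·N(d₁) − K·e^{−rT}·N(d₂) = 26.600116 − 12.711266 = 13.888850
Δ = N(d₁) = 0.764811

price = 13.888850
Δ = 0.764811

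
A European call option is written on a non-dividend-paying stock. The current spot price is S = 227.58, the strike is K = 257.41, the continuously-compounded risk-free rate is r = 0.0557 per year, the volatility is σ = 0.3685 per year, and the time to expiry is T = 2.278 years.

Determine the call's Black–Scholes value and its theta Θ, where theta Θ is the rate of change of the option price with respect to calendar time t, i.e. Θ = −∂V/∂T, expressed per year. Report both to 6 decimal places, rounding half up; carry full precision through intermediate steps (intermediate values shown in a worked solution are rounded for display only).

price = 50.183528
Θ = -15.606791

σ√T = 0.3685·√2.278 = 0.556179
d₁ = (ln(S/K) + (r+σ²/2)T) / (σ√T) = (ln(227.58/257.41) + (0.0557+0.3685²/2)·2.278) / 0.556179 = (-0.123168 + 0.281552) / 0.556179 = 0.284771
d₂ = d₁ − σ√T = 0.284771 − 0.556179 = -0.271408
e^{−rT} = e^{−0.0557·2.278} = 0.880835
N(d₁) = 0.612090,  N(d₂) = 0.393039
Call price V = S·N(d₁) − K·e^{−rT}·N(d₂) = 139.299503 − 89.115974 = 50.183528
φ(d₁) = (1/√(2π))·e^{−d₁²/2} = 0.383090
Θ = −S·φ(d₁)·σ/(2√T) − r·K·e^{−rT}·N(d₂) = −10.643031 − 4.963760 = -15.606791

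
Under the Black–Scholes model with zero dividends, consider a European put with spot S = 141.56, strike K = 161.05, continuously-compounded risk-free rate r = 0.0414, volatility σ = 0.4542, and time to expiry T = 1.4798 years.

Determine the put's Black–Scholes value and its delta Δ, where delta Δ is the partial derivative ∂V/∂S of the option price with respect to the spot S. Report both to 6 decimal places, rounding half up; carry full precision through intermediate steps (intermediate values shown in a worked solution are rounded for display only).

σ√T = 0.4542·√1.4798 = 0.552521
d₁ = (ln(S/K) + (r+σ²/2)T) / (σ√T) = (ln(141.56/161.05) + (0.0414+0.4542²/2)·1.4798) / 0.552521 = (-0.128991 + 0.213903) / 0.552521 = 0.153681
d₂ = d₁ − σ√T = 0.153681 − 0.552521 = -0.398839
e^{−rT} = e^{−0.0414·1.4798} = 0.940575
N(−d₁) = 0.438931,  N(−d₂) = 0.654994
Put price V = K·e^{−rT}·N(−d₂) − S·N(−d₁) = 99.218288 − 62.135003 = 37.083285
Δ = −N(−d₁) = -0.438931

price = 37.083285
Δ = -0.438931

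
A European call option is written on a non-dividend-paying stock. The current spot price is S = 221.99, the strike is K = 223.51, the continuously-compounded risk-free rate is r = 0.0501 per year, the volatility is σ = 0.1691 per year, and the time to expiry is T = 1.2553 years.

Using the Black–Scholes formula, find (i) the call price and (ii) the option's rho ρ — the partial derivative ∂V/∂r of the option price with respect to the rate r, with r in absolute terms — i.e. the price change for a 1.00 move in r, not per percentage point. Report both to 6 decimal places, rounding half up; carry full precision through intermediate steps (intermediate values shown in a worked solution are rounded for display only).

σ√T = 0.1691·√1.2553 = 0.189460
d₁ = (ln(S/K) + (r+σ²/2)T) / (σ√T) = (ln(221.99/223.51) + (0.0501+0.1691²/2)·1.2553) / 0.189460 = (-0.006824 + 0.080838) / 0.189460 = 0.390659
d₂ = d₁ − σ√T = 0.390659 − 0.189460 = 0.201199
e^{−rT} = e^{−0.0501·1.2553} = 0.939046
N(d₁) = 0.651975,  N(d₂) = 0.579729
Call price V = S·N(d₁) − K·e^{−rT}·N(d₂) = 144.732014 − 121.677045 = 23.054969
ρ = K·T·e^{−rT}·N(d₂) = 152.741195

price = 23.054969
ρ = 152.741195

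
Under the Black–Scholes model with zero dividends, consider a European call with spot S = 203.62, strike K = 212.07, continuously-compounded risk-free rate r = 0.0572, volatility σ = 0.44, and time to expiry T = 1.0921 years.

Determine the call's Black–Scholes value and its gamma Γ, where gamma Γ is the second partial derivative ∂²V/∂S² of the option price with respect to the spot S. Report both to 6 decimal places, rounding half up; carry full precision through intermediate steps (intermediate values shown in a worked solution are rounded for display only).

price = 38.862858
Γ = 0.004100

σ√T = 0.44·√1.0921 = 0.459816
d₁ = (ln(S/K) + (r+σ²/2)T) / (σ√T) = (ln(203.62/212.07) + (0.0572+0.44²/2)·1.0921) / 0.459816 = (-0.040661 + 0.168183) / 0.459816 = 0.277334
d₂ = d₁ − σ√T = 0.277334 − 0.459816 = -0.182482
e^{−rT} = e^{−0.0572·1.0921} = 0.939443
N(d₁) = 0.609238,  N(d₂) = 0.427602
Call price V = S·N(d₁) − K·e^{−rT}·N(d₂) = 124.053068 − 85.190210 = 38.862858
φ(d₁) = (1/√(2π))·e^{−d₁²/2} = 0.383891
Γ = φ(d₁) / (S·σ·√T) = 0.004100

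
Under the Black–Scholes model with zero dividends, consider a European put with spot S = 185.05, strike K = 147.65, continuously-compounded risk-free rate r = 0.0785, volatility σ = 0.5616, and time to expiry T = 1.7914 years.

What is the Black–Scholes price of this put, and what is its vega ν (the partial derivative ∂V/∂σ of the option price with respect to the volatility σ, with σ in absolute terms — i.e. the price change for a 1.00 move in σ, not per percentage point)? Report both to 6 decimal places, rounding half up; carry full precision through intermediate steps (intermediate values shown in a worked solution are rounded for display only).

σ√T = 0.5616·√1.7914 = 0.751663
d₁ = (ln(S/K) + (r+σ²/2)T) / (σ√T) = (ln(185.05/147.65) + (0.0785+0.5616²/2)·1.7914) / 0.751663 = (0.225781 + 0.423124) / 0.751663 = 0.863292
d₂ = d₁ − σ√T = 0.863292 − 0.751663 = 0.111629
e^{−rT} = e^{−0.0785·1.7914} = 0.868815
N(−d₁) = 0.193988,  N(−d₂) = 0.455559
Put price V = K·e^{−rT}·N(−d₂) − S·N(−d₁) = 58.439334 − 35.897547 = 22.541787
φ(d₁) = (1/√(2π))·e^{−d₁²/2} = 0.274837
ν = S·φ(d₁)·√T = 68.070870

price = 22.541787
ν = 68.070870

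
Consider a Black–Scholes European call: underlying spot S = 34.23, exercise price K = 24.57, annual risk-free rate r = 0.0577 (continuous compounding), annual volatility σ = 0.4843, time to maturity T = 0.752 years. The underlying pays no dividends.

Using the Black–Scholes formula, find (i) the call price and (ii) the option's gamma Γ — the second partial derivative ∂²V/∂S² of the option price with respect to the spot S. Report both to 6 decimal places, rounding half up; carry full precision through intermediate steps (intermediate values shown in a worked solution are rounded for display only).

σ√T = 0.4843·√0.752 = 0.419975
d₁ = (ln(S/K) + (r+σ²/2)T) / (σ√T) = (ln(34.23/24.57) + (0.0577+0.4843²/2)·0.752) / 0.419975 = (0.331576 + 0.131580) / 0.419975 = 1.102818
d₂ = d₁ − σ√T = 1.102818 − 0.419975 = 0.682844
e^{−rT} = e^{−0.0577·0.752} = 0.957537
N(d₁) = 0.864947,  N(d₂) = 0.752647
Call price V = S·N(d₁) − K·e^{−rT}·N(d₂) = 29.607136 − 17.707301 = 11.899835
φ(d₁) = (1/√(2π))·e^{−d₁²/2} = 0.217177
Γ = φ(d₁) / (S·σ·√T) = 0.015107

price = 11.899835
Γ = 0.015107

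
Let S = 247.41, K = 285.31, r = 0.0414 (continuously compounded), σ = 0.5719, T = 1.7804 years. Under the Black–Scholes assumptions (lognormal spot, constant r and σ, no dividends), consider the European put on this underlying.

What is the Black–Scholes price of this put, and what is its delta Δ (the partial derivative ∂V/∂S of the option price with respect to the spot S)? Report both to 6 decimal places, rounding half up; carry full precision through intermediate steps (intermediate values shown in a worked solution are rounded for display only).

price = 85.258246
Δ = -0.385388

σ√T = 0.5719·√1.7804 = 0.763095
d₁ = (ln(S/K) + (r+σ²/2)T) / (σ√T) = (ln(247.41/285.31) + (0.0414+0.5719²/2)·1.7804) / 0.763095 = (-0.142529 + 0.364866) / 0.763095 = 0.291361
d₂ = d₁ − σ√T = 0.291361 − 0.763095 = -0.471734
e^{−rT} = e^{−0.0414·1.7804} = 0.928942
N(−d₁) = 0.385388,  N(−d₂) = 0.681442
Put price V = K·e^{−rT}·N(−d₂) − S·N(−d₁) = 180.606968 − 95.348722 = 85.258246
Δ = −N(−d₁) = -0.385388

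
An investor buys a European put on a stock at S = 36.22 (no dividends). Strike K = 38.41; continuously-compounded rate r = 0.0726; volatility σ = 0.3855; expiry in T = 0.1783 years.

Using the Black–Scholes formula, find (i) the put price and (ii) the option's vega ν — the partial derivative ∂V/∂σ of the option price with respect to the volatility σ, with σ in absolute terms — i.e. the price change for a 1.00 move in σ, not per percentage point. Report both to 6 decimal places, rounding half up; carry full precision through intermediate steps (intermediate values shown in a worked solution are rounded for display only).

σ√T = 0.3855·√0.1783 = 0.162780
d₁ = (ln(S/K) + (r+σ²/2)T) / (σ√T) = (ln(36.22/38.41) + (0.0726+0.3855²/2)·0.1783) / 0.162780 = (-0.058706 + 0.026193) / 0.162780 = -0.199738
d₂ = d₁ − σ√T = -0.199738 − 0.162780 = -0.362517
e^{−rT} = e^{−0.0726·0.1783} = 0.987139
N(−d₁) = 0.579157,  N(−d₂) = 0.641517
Put price V = K·e^{−rT}·N(−d₂) − S·N(−d₁) = 24.323768 − 20.977070 = 3.346699
φ(d₁) = (1/√(2π))·e^{−d₁²/2} = 0.391063
ν = S·φ(d₁)·√T = 5.980962

price = 3.346699
ν = 5.980962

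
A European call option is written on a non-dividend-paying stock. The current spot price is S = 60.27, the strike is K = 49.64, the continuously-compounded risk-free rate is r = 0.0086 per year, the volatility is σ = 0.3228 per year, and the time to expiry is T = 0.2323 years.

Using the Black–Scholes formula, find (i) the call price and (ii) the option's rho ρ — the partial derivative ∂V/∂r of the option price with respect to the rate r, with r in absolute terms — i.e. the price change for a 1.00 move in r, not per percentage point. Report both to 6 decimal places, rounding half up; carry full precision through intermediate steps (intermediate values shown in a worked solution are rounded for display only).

price = 11.149340
ρ = 10.143948

σ√T = 0.3228·√0.2323 = 0.155582
d₁ = (ln(S/K) + (r+σ²/2)T) / (σ√T) = (ln(60.27/49.64) + (0.0086+0.3228²/2)·0.2323) / 0.155582 = (0.194038 + 0.014101) / 0.155582 = 1.337807
d₂ = d₁ − σ√T = 1.337807 − 0.155582 = 1.182225
e^{−rT} = e^{−0.0086·0.2323} = 0.998004
N(d₁) = 0.909520,  N(d₂) = 0.881442
Call price V = S·N(d₁) − K·e^{−rT}·N(d₂) = 54.816789 − 43.667449 = 11.149340
ρ = K·T·e^{−rT}·N(d₂) = 10.143948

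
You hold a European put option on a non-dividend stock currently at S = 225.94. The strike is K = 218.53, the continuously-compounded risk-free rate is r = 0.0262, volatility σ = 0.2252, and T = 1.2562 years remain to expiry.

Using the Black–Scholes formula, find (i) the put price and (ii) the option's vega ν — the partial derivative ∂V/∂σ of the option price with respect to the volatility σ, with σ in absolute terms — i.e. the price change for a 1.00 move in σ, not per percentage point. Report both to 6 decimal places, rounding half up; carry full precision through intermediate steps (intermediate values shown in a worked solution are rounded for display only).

price = 15.468885
ν = 93.674706

σ√T = 0.2252·√1.2562 = 0.252405
d₁ = (ln(S/K) + (r+σ²/2)T) / (σ√T) = (ln(225.94/218.53) + (0.0262+0.2252²/2)·1.2562) / 0.252405 = (0.033346 + 0.064767) / 0.252405 = 0.388712
d₂ = d₁ − σ√T = 0.388712 − 0.252405 = 0.136307
e^{−rT} = e^{−0.0262·1.2562} = 0.967623
N(−d₁) = 0.348745,  N(−d₂) = 0.445789
Put price V = K·e^{−rT}·N(−d₂) − S·N(−d₁) = 94.264268 − 78.795383 = 15.468885
φ(d₁) = (1/√(2π))·e^{−d₁²/2} = 0.369913
ν = S·φ(d₁)·√T = 93.674706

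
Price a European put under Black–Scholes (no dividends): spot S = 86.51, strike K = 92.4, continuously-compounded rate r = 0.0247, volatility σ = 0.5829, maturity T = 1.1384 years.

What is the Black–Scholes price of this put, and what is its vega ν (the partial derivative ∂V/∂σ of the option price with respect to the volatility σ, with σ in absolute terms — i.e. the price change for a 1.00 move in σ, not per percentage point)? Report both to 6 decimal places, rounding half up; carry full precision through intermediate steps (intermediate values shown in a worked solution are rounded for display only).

σ√T = 0.5829·√1.1384 = 0.621930
d₁ = (ln(S/K) + (r+σ²/2)T) / (σ√T) = (ln(86.51/92.4) + (0.0247+0.5829²/2)·1.1384) / 0.621930 = (-0.065867 + 0.221517) / 0.621930 = 0.250269
d₂ = d₁ − σ√T = 0.250269 − 0.621930 = -0.371661
e^{−rT} = e^{−0.0247·1.1384} = 0.972273
N(−d₁) = 0.401190,  N(−d₂) = 0.644927
Put price V = K·e^{−rT}·N(−d₂) − S·N(−d₁) = 57.939001 − 34.706908 = 23.232093
φ(d₁) = (1/√(2π))·e^{−d₁²/2} = 0.386642
ν = S·φ(d₁)·√T = 35.688054

price = 23.232093
ν = 35.688054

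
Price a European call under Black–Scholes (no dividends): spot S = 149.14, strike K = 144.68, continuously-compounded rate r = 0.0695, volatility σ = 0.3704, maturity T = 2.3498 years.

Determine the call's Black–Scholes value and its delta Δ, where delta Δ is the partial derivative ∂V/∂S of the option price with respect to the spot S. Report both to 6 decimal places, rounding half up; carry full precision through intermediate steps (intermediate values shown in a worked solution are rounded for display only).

price = 45.227490
Δ = 0.734012

σ√T = 0.3704·√2.3498 = 0.567788
d₁ = (ln(S/K) + (r+σ²/2)T) / (σ√T) = (ln(149.14/144.68) + (0.0695+0.3704²/2)·2.3498) / 0.567788 = (0.030361 + 0.324503) / 0.567788 = 0.624993
d₂ = d₁ − σ√T = 0.624993 − 0.567788 = 0.057205
e^{−rT} = e^{−0.0695·2.3498} = 0.849327
N(d₁) = 0.734012,  N(d₂) = 0.522809
Call price V = S·N(d₁) − K·e^{−rT}·N(d₂) = 109.470595 − 64.243105 = 45.227490
Δ = N(d₁) = 0.734012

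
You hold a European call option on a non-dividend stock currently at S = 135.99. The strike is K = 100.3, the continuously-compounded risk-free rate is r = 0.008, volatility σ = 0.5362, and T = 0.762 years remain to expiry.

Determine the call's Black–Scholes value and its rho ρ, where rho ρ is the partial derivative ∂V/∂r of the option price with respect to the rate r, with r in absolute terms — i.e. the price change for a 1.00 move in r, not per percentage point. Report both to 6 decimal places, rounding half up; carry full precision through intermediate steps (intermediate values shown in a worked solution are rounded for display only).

σ√T = 0.5362·√0.762 = 0.468063
d₁ = (ln(S/K) + (r+σ²/2)T) / (σ√T) = (ln(135.99/100.3) + (0.008+0.5362²/2)·0.762) / 0.468063 = (0.304416 + 0.115637) / 0.468063 = 0.897429
d₂ = d₁ − σ√T = 0.897429 − 0.468063 = 0.429366
e^{−rT} = e^{−0.008·0.762} = 0.993923
N(d₁) = 0.815255,  N(d₂) = 0.666171
Call price V = S·N(d₁) − K·e^{−rT}·N(d₂) = 110.866512 − 66.410918 = 44.455595
ρ = K·T·e^{−rT}·N(d₂) = 50.605119

price = 44.455595
ρ = 50.605119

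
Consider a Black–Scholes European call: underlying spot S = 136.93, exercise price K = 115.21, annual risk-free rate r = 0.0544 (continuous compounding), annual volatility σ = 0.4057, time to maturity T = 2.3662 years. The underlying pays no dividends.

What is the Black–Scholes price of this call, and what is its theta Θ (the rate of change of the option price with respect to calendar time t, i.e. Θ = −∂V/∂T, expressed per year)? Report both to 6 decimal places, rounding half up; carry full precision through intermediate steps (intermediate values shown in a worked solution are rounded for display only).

σ√T = 0.4057·√2.3662 = 0.624066
d₁ = (ln(S/K) + (r+σ²/2)T) / (σ√T) = (ln(136.93/115.21) + (0.0544+0.4057²/2)·2.3662) / 0.624066 = (0.172713 + 0.323451) / 0.624066 = 0.795050
d₂ = d₁ − σ√T = 0.795050 − 0.624066 = 0.170984
e^{−rT} = e^{−0.0544·2.3662} = 0.879219
N(d₁) = 0.786708,  N(d₂) = 0.567882
Call price V = S·N(d₁) − K·e^{−rT}·N(d₂) = 107.723900 − 57.523478 = 50.200423
φ(d₁) = (1/√(2π))·e^{−d₁²/2} = 0.290837
Θ = −S·φ(d₁)·σ/(2√T) − r·K·e^{−rT}·N(d₂) = −5.251679 − 3.129277 = -8.380956

price = 50.200423
Θ = -8.380956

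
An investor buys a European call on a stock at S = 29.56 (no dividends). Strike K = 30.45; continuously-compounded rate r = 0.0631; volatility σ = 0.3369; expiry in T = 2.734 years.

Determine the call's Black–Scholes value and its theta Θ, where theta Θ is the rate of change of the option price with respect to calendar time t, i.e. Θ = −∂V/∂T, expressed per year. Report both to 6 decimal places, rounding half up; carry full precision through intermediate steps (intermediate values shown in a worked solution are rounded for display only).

price = 8.213584
Θ = -1.835438

σ√T = 0.3369·√2.734 = 0.557058
d₁ = (ln(S/K) + (r+σ²/2)T) / (σ√T) = (ln(29.56/30.45) + (0.0631+0.3369²/2)·2.734) / 0.557058 = (-0.029664 + 0.327672) / 0.557058 = 0.534968
d₂ = d₁ − σ√T = 0.534968 − 0.557058 = -0.022090
e^{−rT} = e^{−0.0631·2.734} = 0.841545
N(d₁) = 0.703664,  N(d₂) = 0.491188
Call price V = S·N(d₁) − K·e^{−rT}·N(d₂) = 20.800310 − 12.586726 = 8.213584
φ(d₁) = (1/√(2π))·e^{−d₁²/2} = 0.345752
Θ = −S·φ(d₁)·σ/(2√T) − r·K·e^{−rT}·N(d₂) = −1.041216 − 0.794222 = -1.835438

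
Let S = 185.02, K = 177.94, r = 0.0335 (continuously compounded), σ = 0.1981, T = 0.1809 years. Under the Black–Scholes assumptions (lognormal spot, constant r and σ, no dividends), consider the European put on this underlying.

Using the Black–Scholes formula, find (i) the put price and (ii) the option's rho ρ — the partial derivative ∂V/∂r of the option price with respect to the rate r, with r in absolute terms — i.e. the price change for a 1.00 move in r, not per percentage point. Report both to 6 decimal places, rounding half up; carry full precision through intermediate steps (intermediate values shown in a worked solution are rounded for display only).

σ√T = 0.1981·√0.1809 = 0.084257
d₁ = (ln(S/K) + (r+σ²/2)T) / (σ√T) = (ln(185.02/177.94) + (0.0335+0.1981²/2)·0.1809) / 0.084257 = (0.039018 + 0.009610) / 0.084257 = 0.577133
d₂ = d₁ − σ√T = 0.577133 − 0.084257 = 0.492876
e^{−rT} = e^{−0.0335·0.1809} = 0.993958
N(−d₁) = 0.281925,  N(−d₂) = 0.311050
Put price V = K·e^{−rT}·N(−d₂) − S·N(−d₁) = 55.013822 − 52.161726 = 2.852096
ρ = −K·T·e^{−rT}·N(−d₂) = -9.952000

price = 2.852096
ρ = -9.952000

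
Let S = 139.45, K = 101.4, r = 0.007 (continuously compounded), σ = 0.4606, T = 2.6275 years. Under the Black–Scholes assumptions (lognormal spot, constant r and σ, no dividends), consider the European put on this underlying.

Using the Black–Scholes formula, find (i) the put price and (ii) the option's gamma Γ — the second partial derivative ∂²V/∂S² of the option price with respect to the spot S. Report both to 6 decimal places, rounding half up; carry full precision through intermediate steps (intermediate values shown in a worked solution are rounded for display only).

σ√T = 0.4606·√2.6275 = 0.746613
d₁ = (ln(S/K) + (r+σ²/2)T) / (σ√T) = (ln(139.45/101.4) + (0.007+0.4606²/2)·2.6275) / 0.746613 = (0.318633 + 0.297108) / 0.746613 = 0.824712
d₂ = d₁ − σ√T = 0.824712 − 0.746613 = 0.078100
e^{−rT} = e^{−0.007·2.6275} = 0.981776
N(−d₁) = 0.204767,  N(−d₂) = 0.468874
Put price V = K·e^{−rT}·N(−d₂) − S·N(−d₁) = 46.677396 − 28.554818 = 18.122578
φ(d₁) = (1/√(2π))·e^{−d₁²/2} = 0.283934
Γ = φ(d₁) / (S·σ·√T) = 0.002727

price = 18.122578
Γ = 0.002727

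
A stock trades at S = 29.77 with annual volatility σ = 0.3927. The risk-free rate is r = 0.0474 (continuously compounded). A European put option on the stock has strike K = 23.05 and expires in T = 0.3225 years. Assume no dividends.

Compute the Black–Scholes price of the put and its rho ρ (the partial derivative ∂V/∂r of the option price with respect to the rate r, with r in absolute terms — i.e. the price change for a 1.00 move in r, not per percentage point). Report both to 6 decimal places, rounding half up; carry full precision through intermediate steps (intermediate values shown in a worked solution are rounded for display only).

price = 0.313567
ρ = -0.986462

σ√T = 0.3927·√0.3225 = 0.223011
d₁ = (ln(S/K) + (r+σ²/2)T) / (σ√T) = (ln(29.77/23.05) + (0.0474+0.3927²/2)·0.3225) / 0.223011 = (0.255835 + 0.040153) / 0.223011 = 1.327240
d₂ = d₁ − σ√T = 1.327240 − 0.223011 = 1.104229
e^{−rT} = e^{−0.0474·0.3225} = 0.984830
N(−d₁) = 0.092215,  N(−d₂) = 0.134747
Put price V = K·e^{−rT}·N(−d₂) − S·N(−d₁) = 3.058797 − 2.745229 = 0.313567
ρ = −K·T·e^{−rT}·N(−d₂) = -0.986462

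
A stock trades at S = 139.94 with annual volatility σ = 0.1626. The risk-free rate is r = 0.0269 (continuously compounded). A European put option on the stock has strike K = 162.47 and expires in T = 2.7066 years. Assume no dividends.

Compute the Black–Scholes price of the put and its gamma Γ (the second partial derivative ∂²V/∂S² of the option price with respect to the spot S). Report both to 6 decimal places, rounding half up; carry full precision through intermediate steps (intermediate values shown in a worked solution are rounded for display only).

price = 21.666404
Γ = 0.010534

σ√T = 0.1626·√2.7066 = 0.267505
d₁ = (ln(S/K) + (r+σ²/2)T) / (σ√T) = (ln(139.94/162.47) + (0.0269+0.1626²/2)·2.7066) / 0.267505 = (-0.149280 + 0.108587) / 0.267505 = -0.152118
d₂ = d₁ − σ√T = -0.152118 − 0.267505 = -0.419624
e^{−rT} = e^{−0.0269·2.7066} = 0.929780
N(−d₁) = 0.560453,  N(−d₂) = 0.662620
Put price V = K·e^{−rT}·N(−d₂) − S·N(−d₁) = 100.096228 − 78.429824 = 21.666404
φ(d₁) = (1/√(2π))·e^{−d₁²/2} = 0.394353
Γ = φ(d₁) / (S·σ·√T) = 0.010534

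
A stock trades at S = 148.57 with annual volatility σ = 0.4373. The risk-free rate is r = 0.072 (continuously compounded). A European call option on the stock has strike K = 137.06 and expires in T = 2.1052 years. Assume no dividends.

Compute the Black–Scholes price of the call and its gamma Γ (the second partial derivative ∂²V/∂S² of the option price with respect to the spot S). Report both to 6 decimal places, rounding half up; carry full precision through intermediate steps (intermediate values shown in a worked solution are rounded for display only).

σ√T = 0.4373·√2.1052 = 0.634492
d₁ = (ln(S/K) + (r+σ²/2)T) / (σ√T) = (ln(148.57/137.06) + (0.072+0.4373²/2)·2.1052) / 0.634492 = (0.080637 + 0.352864) / 0.634492 = 0.683227
d₂ = d₁ − σ√T = 0.683227 − 0.634492 = 0.048735
e^{−rT} = e^{−0.072·2.1052} = 0.859354
N(d₁) = 0.752768,  N(d₂) = 0.519435
Call price V = S·N(d₁) − K·e^{−rT}·N(d₂) = 111.838772 − 61.180597 = 50.658175
φ(d₁) = (1/√(2π))·e^{−d₁²/2} = 0.315897
Γ = φ(d₁) / (S·σ·√T) = 0.003351

price = 50.658175
Γ = 0.003351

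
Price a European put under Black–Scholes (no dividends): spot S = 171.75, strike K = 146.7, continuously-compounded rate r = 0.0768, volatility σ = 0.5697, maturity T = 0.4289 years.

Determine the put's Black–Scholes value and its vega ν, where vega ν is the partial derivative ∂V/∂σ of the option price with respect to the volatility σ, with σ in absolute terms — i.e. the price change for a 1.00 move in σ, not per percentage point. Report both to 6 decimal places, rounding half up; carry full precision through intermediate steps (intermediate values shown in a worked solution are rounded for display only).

σ√T = 0.5697·√0.4289 = 0.373099
d₁ = (ln(S/K) + (r+σ²/2)T) / (σ√T) = (ln(171.75/146.7) + (0.0768+0.5697²/2)·0.4289) / 0.373099 = (0.157650 + 0.102541) / 0.373099 = 0.697378
d₂ = d₁ − σ√T = 0.697378 − 0.373099 = 0.324279
e^{−rT} = e^{−0.0768·0.4289} = 0.967597
N(−d₁) = 0.242783,  N(−d₂) = 0.372863
Put price V = K·e^{−rT}·N(−d₂) − S·N(−d₁) = 52.926643 − 41.697986 = 11.228657
φ(d₁) = (1/√(2π))·e^{−d₁²/2} = 0.312826
ν = S·φ(d₁)·√T = 35.186673

price = 11.228657
ν = 35.186673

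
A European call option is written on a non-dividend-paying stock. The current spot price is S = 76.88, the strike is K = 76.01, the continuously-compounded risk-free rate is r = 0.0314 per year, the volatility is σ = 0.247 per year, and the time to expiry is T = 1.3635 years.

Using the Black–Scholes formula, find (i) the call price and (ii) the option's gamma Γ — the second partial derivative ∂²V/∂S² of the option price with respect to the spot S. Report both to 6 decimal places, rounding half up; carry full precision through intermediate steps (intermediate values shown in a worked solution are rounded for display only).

price = 10.760725
Γ = 0.017026

σ√T = 0.247·√1.3635 = 0.288419
d₁ = (ln(S/K) + (r+σ²/2)T) / (σ√T) = (ln(76.88/76.01) + (0.0314+0.247²/2)·1.3635) / 0.288419 = (0.011381 + 0.084407) / 0.288419 = 0.332112
d₂ = d₁ − σ√T = 0.332112 − 0.288419 = 0.043693
e^{−rT} = e^{−0.0314·1.3635} = 0.958090
N(d₁) = 0.630098,  N(d₂) = 0.517425
Call price V = S·N(d₁) − K·e^{−rT}·N(d₂) = 48.441916 − 37.681191 = 10.760725
φ(d₁) = (1/√(2π))·e^{−d₁²/2} = 0.377537
Γ = φ(d₁) / (S·σ·√T) = 0.017026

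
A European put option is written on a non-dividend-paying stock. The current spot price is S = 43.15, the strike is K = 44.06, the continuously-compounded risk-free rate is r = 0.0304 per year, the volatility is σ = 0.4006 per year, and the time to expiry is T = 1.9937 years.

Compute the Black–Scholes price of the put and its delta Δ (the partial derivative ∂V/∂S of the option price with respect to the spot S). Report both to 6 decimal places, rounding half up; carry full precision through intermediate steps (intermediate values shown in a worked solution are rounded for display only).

σ√T = 0.4006·√1.9937 = 0.565641
d₁ = (ln(S/K) + (r+σ²/2)T) / (σ√T) = (ln(43.15/44.06) + (0.0304+0.4006²/2)·1.9937) / 0.565641 = (-0.020870 + 0.220583) / 0.565641 = 0.353075
d₂ = d₁ − σ√T = 0.353075 − 0.565641 = -0.212566
e^{−rT} = e^{−0.0304·1.9937} = 0.941192
N(−d₁) = 0.362016,  N(−d₂) = 0.584167
Put price V = K·e^{−rT}·N(−d₂) − S·N(−d₁) = 24.224783 − 15.621003 = 8.603780
Δ = −N(−d₁) = -0.362016

price = 8.603780
Δ = -0.362016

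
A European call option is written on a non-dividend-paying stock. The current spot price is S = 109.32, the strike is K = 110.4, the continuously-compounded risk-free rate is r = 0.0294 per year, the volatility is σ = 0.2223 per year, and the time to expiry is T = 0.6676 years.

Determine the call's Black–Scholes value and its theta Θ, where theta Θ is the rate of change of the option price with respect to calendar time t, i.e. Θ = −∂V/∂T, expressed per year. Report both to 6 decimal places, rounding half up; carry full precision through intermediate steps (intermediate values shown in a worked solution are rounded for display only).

price = 8.416350
Θ = -7.415506

σ√T = 0.2223·√0.6676 = 0.181634
d₁ = (ln(S/K) + (r+σ²/2)T) / (σ√T) = (ln(109.32/110.4) + (0.0294+0.2223²/2)·0.6676) / 0.181634 = (-0.009831 + 0.036123) / 0.181634 = 0.144753
d₂ = d₁ − σ√T = 0.144753 − 0.181634 = -0.036881
e^{−rT} = e^{−0.0294·0.6676} = 0.980564
N(d₁) = 0.557547,  N(d₂) = 0.485290
Call price V = S·N(d₁) − K·e^{−rT}·N(d₂) = 60.951059 − 52.534709 = 8.416350
φ(d₁) = (1/√(2π))·e^{−d₁²/2} = 0.394784
Θ = −S·φ(d₁)·σ/(2√T) − r·K·e^{−rT}·N(d₂) = −5.870985 − 1.544520 = -7.415506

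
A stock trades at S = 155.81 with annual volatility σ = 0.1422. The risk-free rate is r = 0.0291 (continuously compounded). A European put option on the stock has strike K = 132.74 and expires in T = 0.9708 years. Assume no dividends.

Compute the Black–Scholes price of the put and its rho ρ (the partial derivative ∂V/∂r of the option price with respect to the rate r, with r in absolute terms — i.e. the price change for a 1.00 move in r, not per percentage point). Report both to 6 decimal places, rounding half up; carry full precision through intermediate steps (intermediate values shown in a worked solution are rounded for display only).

σ√T = 0.1422·√0.9708 = 0.140108
d₁ = (ln(S/K) + (r+σ²/2)T) / (σ√T) = (ln(155.81/132.74) + (0.0291+0.1422²/2)·0.9708) / 0.140108 = (0.160245 + 0.038065) / 0.140108 = 1.415406
d₂ = d₁ − σ√T = 1.415406 − 0.140108 = 1.275298
e^{−rT} = e^{−0.0291·0.9708} = 0.972145
N(−d₁) = 0.078475,  N(−d₂) = 0.101102
Put price V = K·e^{−rT}·N(−d₂) − S·N(−d₁) = 13.046447 − 12.227141 = 0.819305
ρ = −K·T·e^{−rT}·N(−d₂) = -12.665490

price = 0.819305
ρ = -12.665490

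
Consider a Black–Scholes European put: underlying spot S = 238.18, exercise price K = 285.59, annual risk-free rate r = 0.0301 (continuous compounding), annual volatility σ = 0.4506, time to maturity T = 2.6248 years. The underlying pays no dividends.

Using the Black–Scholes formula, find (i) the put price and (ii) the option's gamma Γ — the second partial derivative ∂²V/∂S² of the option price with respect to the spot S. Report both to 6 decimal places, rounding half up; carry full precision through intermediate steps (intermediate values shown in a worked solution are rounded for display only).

σ√T = 0.4506·√2.6248 = 0.730028
d₁ = (ln(S/K) + (r+σ²/2)T) / (σ√T) = (ln(238.18/285.59) + (0.0301+0.4506²/2)·2.6248) / 0.730028 = (-0.181531 + 0.345477) / 0.730028 = 0.224575
d₂ = d₁ − σ√T = 0.224575 − 0.730028 = -0.505452
e^{−rT} = e^{−0.0301·2.6248} = 0.924034
N(−d₁) = 0.411155,  N(−d₂) = 0.693379
Put price V = K·e^{−rT}·N(−d₂) − S·N(−d₁) = 182.979264 − 97.928866 = 85.050398
φ(d₁) = (1/√(2π))·e^{−d₁²/2} = 0.389008
Γ = φ(d₁) / (S·σ·√T) = 0.002237

price = 85.050398
Γ = 0.002237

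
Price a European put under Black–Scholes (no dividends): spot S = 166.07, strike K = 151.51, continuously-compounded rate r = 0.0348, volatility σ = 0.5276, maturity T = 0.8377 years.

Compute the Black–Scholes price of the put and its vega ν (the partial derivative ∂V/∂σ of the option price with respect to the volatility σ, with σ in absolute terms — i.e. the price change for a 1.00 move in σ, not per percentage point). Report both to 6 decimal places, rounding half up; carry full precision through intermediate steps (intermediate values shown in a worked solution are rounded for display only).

price = 21.336212
ν = 53.730109

σ√T = 0.5276·√0.8377 = 0.482891
d₁ = (ln(S/K) + (r+σ²/2)T) / (σ√T) = (ln(166.07/151.51) + (0.0348+0.5276²/2)·0.8377) / 0.482891 = (0.091758 + 0.145744) / 0.482891 = 0.491833
d₂ = d₁ − σ√T = 0.491833 − 0.482891 = 0.008942
e^{−rT} = e^{−0.0348·0.8377} = 0.971269
N(−d₁) = 0.311419,  N(−d₂) = 0.496433
Put price V = K·e^{−rT}·N(−d₂) − S·N(−d₁) = 73.053535 − 51.717323 = 21.336212
φ(d₁) = (1/√(2π))·e^{−d₁²/2} = 0.353494
ν = S·φ(d₁)·√T = 53.730109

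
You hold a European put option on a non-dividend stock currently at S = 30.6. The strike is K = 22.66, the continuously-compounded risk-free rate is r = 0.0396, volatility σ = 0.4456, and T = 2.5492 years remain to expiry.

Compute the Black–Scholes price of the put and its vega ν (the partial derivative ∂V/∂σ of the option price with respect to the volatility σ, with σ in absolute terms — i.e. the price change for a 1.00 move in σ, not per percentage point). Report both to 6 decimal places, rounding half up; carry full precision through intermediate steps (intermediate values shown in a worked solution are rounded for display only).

price = 3.079265
ν = 12.767336

σ√T = 0.4456·√2.5492 = 0.711455
d₁ = (ln(S/K) + (r+σ²/2)T) / (σ√T) = (ln(30.6/22.66) + (0.0396+0.4456²/2)·2.5492) / 0.711455 = (0.300399 + 0.354032) / 0.711455 = 0.919849
d₂ = d₁ − σ√T = 0.919849 − 0.711455 = 0.208395
e^{−rT} = e^{−0.0396·2.5492} = 0.903980
N(−d₁) = 0.178826,  N(−d₂) = 0.417460
Put price V = K·e^{−rT}·N(−d₂) − S·N(−d₁) = 8.551335 − 5.472069 = 3.079265
φ(d₁) = (1/√(2π))·e^{−d₁²/2} = 0.261323
ν = S·φ(d₁)·√T = 12.767336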